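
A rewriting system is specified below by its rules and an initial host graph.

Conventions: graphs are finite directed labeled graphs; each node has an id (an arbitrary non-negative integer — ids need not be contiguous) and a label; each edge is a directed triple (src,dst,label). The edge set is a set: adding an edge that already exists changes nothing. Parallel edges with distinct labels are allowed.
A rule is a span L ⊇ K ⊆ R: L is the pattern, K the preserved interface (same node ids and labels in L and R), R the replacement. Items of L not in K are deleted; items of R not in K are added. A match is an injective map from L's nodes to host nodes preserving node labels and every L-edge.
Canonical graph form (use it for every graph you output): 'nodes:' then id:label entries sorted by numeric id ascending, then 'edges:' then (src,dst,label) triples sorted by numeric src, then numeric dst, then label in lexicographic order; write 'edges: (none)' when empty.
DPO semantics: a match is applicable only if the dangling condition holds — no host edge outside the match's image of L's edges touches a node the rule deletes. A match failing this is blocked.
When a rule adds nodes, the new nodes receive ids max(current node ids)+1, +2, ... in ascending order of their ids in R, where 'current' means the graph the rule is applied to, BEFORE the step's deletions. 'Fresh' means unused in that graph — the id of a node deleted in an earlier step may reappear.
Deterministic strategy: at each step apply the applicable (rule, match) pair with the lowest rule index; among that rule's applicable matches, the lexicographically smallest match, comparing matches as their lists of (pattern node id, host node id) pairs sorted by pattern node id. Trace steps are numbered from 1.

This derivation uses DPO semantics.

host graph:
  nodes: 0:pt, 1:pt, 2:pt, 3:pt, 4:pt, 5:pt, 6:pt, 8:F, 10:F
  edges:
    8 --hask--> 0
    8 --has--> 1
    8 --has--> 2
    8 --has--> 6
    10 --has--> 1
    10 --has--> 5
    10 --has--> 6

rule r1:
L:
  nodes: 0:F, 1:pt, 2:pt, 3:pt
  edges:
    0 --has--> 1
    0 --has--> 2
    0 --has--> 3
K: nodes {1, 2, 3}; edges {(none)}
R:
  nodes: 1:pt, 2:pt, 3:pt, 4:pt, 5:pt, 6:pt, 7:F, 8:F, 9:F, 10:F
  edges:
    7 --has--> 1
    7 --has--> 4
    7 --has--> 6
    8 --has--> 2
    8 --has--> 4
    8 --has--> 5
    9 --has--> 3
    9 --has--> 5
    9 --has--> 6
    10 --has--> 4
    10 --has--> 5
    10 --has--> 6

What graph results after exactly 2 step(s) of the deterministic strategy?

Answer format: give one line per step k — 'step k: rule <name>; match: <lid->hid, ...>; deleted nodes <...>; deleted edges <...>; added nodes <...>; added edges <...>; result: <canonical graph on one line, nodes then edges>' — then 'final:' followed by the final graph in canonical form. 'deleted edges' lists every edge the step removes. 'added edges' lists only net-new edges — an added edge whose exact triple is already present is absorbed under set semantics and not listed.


step 1: rule r1; match: 0->10, 1->1, 2->5, 3->6; deleted nodes 10; deleted edges (10,1,has); (10,5,has); (10,6,has); added nodes 11, 12, 13, 14, 15, 16, 17; added edges (14,1,has); (14,11,has); (14,13,has); (15,5,has); (15,11,has); (15,12,has); (16,6,has); (16,12,has); (16,13,has); (17,11,has); (17,12,has); (17,13,has); result: nodes: 0:pt, 1:pt, 2:pt, 3:pt, 4:pt, 5:pt, 6:pt, 8:F, 11:pt, 12:pt, 13:pt, 14:F, 15:F, 16:F, 17:F edges: (8,0,hask); (8,1,has); (8,2,has); (8,6,has); (14,1,has); (14,11,has); (14,13,has); (15,5,has); (15,11,has); (15,12,has); (16,6,has); (16,12,has); (16,13,has); (17,11,has); (17,12,has); (17,13,has)
step 2: rule r1; match: 0->14, 1->1, 2->11, 3->13; deleted nodes 14; deleted edges (14,1,has); (14,11,has); (14,13,has); added nodes 18, 19, 20, 21, 22, 23, 24; added edges (21,1,has); (21,18,has); (21,20,has); (22,11,has); (22,18,has); (22,19,has); (23,13,has); (23,19,has); (23,20,has); (24,18,has); (24,19,has); (24,20,has); result: nodes: 0:pt, 1:pt, 2:pt, 3:pt, 4:pt, 5:pt, 6:pt, 8:F, 11:pt, 12:pt, 13:pt, 15:F, 16:F, 17:F, 18:pt, 19:pt, 20:pt, 21:F, 22:F, 23:F, 24:F edges: (8,0,hask); (8,1,has); (8,2,has); (8,6,has); (15,5,has); (15,11,has); (15,12,has); (16,6,has); (16,12,has); (16,13,has); (17,11,has); (17,12,has); (17,13,has); (21,1,has); (21,18,has); (21,20,has); (22,11,has); (22,18,has); (22,19,has); (23,13,has); (23,19,has); (23,20,has); (24,18,has); (24,19,has); (24,20,has)
final:
nodes: 0:pt, 1:pt, 2:pt, 3:pt, 4:pt, 5:pt, 6:pt, 8:F, 11:pt, 12:pt, 13:pt, 15:F, 16:F, 17:F, 18:pt, 19:pt, 20:pt, 21:F, 22:F, 23:F, 24:F
edges: (8,0,hask); (8,1,has); (8,2,has); (8,6,has); (15,5,has); (15,11,has); (15,12,has); (16,6,has); (16,12,has); (16,13,has); (17,11,has); (17,12,has); (17,13,has); (21,1,has); (21,18,has); (21,20,has); (22,11,has); (22,18,has); (22,19,has); (23,13,has); (23,19,has); (23,20,has); (24,18,has); (24,19,has); (24,20,has)


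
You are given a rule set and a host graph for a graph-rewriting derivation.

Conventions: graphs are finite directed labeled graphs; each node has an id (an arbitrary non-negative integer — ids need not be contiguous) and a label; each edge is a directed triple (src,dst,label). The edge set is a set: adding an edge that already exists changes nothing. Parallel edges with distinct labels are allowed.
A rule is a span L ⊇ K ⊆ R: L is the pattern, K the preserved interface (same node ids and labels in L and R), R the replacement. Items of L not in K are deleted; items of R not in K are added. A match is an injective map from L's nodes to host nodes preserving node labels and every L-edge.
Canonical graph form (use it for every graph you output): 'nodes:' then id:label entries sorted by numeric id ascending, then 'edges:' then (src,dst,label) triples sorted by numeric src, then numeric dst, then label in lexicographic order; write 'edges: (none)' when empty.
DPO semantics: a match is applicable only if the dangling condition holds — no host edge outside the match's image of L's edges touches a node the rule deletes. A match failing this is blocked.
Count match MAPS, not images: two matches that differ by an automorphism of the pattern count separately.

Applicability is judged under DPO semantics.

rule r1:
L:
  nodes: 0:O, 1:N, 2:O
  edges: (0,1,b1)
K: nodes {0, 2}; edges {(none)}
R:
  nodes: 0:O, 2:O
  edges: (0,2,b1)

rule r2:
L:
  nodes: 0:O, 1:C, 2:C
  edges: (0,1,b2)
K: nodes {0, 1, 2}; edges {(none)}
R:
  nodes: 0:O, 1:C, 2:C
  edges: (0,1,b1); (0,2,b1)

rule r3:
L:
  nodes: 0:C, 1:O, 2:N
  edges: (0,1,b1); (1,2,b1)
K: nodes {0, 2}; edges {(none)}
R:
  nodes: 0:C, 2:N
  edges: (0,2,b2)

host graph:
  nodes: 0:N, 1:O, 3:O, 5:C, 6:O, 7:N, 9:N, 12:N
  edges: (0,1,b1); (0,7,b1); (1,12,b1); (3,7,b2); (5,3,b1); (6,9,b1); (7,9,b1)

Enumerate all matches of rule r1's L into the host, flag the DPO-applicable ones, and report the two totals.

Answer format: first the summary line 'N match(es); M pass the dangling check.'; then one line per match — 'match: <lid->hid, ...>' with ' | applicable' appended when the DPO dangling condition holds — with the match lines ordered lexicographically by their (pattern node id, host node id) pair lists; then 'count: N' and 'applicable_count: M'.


4 match(es); 2 pass the dangling check.
match: 0->1, 1->12, 2->3 | applicable
match: 0->1, 1->12, 2->6 | applicable
match: 0->6, 1->9, 2->1
match: 0->6, 1->9, 2->3
count: 4
applicable_count: 2


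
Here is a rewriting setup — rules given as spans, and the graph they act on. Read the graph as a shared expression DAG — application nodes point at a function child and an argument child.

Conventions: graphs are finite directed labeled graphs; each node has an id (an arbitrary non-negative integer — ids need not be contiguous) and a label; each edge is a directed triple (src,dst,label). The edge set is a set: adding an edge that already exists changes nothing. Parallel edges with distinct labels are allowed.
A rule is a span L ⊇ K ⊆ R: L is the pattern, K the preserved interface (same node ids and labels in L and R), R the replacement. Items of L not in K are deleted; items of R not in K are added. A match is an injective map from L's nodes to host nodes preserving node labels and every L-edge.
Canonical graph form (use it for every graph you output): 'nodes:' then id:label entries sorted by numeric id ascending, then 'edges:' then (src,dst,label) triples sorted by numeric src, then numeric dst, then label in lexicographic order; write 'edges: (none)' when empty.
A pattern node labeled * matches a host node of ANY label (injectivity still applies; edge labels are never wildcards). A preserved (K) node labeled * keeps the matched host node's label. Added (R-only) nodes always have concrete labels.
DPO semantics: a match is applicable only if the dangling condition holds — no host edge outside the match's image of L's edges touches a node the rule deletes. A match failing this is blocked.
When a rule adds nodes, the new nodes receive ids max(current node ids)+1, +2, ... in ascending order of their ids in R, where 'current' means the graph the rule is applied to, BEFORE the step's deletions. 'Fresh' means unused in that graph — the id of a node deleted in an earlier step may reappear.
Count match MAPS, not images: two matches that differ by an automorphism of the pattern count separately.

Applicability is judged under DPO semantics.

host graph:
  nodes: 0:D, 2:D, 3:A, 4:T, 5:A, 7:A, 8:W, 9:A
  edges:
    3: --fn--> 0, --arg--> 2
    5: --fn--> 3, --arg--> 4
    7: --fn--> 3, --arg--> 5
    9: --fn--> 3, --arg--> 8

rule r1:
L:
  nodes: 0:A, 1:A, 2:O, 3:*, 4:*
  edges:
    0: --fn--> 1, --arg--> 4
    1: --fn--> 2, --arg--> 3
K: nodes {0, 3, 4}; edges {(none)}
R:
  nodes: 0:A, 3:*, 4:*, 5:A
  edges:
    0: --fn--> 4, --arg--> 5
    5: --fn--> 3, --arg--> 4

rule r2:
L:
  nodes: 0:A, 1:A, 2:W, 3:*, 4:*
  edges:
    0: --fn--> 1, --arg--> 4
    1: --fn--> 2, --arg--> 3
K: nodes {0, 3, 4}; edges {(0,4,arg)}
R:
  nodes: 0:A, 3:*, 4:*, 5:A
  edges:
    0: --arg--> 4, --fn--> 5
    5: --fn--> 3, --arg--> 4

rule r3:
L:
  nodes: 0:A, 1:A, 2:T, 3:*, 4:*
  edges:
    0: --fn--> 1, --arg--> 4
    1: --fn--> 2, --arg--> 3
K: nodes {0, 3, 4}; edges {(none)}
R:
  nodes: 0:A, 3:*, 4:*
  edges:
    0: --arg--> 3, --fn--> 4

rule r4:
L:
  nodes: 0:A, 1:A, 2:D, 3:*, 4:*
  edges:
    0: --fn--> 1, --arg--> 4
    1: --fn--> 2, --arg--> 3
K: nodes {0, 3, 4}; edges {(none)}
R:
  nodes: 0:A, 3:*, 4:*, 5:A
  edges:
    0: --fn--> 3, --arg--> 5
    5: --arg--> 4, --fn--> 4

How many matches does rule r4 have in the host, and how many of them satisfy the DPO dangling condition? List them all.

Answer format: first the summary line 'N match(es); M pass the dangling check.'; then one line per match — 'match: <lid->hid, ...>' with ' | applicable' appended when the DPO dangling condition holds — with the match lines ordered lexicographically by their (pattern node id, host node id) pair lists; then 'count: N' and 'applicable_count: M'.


3 match(es); 0 pass the dangling check.
match: 0->5, 1->3, 2->0, 3->2, 4->4
match: 0->7, 1->3, 2->0, 3->2, 4->5
match: 0->9, 1->3, 2->0, 3->2, 4->8
count: 3
applicable_count: 0


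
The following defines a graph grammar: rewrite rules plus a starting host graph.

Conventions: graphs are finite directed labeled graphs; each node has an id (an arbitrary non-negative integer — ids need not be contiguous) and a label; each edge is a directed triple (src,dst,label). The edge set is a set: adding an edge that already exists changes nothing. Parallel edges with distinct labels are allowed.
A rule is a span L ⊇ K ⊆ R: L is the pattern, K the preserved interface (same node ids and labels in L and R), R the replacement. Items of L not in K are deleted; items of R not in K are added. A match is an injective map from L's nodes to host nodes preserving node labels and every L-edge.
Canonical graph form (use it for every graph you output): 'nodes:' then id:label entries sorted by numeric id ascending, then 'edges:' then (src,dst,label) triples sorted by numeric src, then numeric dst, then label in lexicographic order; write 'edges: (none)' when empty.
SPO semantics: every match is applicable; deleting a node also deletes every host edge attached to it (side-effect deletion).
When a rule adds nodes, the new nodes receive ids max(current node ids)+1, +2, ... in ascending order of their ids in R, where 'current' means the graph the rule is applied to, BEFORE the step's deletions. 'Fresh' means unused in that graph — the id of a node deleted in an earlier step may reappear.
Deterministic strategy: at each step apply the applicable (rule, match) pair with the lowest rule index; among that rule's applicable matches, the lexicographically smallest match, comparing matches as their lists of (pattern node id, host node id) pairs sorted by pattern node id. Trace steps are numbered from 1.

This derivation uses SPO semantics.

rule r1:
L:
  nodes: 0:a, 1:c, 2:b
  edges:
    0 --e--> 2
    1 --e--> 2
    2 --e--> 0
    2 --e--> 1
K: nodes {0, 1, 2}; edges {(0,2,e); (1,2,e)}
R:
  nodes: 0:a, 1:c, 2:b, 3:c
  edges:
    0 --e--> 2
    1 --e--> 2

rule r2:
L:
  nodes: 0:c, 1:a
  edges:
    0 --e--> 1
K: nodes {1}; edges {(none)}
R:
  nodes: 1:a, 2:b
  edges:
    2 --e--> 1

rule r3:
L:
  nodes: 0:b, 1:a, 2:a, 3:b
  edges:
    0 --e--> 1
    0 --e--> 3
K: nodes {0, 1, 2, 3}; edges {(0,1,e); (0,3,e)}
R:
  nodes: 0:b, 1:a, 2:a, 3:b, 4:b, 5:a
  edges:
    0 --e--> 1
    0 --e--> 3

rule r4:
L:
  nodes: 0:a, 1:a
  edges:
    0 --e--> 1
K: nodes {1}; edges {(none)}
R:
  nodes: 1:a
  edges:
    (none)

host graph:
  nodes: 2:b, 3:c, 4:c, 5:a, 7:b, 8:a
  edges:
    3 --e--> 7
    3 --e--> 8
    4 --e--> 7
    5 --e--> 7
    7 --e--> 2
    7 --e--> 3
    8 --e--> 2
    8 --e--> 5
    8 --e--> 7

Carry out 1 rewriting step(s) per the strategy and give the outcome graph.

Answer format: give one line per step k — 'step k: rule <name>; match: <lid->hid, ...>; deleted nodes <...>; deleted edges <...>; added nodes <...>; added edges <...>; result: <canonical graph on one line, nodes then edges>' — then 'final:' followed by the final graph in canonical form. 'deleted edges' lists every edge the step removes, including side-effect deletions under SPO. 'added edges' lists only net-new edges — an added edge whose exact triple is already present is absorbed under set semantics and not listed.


step 1: rule r2; match: 0->3, 1->8; deleted nodes 3; deleted edges (3,7,e); (3,8,e); (7,3,e); added nodes 9; added edges (9,8,e); result: nodes: 2:b, 4:c, 5:a, 7:b, 8:a, 9:b edges: (4,7,e); (5,7,e); (7,2,e); (8,2,e); (8,5,e); (8,7,e); (9,8,e)
final:
nodes: 2:b, 4:c, 5:a, 7:b, 8:a, 9:b
edges: (4,7,e); (5,7,e); (7,2,e); (8,2,e); (8,5,e); (8,7,e); (9,8,e)


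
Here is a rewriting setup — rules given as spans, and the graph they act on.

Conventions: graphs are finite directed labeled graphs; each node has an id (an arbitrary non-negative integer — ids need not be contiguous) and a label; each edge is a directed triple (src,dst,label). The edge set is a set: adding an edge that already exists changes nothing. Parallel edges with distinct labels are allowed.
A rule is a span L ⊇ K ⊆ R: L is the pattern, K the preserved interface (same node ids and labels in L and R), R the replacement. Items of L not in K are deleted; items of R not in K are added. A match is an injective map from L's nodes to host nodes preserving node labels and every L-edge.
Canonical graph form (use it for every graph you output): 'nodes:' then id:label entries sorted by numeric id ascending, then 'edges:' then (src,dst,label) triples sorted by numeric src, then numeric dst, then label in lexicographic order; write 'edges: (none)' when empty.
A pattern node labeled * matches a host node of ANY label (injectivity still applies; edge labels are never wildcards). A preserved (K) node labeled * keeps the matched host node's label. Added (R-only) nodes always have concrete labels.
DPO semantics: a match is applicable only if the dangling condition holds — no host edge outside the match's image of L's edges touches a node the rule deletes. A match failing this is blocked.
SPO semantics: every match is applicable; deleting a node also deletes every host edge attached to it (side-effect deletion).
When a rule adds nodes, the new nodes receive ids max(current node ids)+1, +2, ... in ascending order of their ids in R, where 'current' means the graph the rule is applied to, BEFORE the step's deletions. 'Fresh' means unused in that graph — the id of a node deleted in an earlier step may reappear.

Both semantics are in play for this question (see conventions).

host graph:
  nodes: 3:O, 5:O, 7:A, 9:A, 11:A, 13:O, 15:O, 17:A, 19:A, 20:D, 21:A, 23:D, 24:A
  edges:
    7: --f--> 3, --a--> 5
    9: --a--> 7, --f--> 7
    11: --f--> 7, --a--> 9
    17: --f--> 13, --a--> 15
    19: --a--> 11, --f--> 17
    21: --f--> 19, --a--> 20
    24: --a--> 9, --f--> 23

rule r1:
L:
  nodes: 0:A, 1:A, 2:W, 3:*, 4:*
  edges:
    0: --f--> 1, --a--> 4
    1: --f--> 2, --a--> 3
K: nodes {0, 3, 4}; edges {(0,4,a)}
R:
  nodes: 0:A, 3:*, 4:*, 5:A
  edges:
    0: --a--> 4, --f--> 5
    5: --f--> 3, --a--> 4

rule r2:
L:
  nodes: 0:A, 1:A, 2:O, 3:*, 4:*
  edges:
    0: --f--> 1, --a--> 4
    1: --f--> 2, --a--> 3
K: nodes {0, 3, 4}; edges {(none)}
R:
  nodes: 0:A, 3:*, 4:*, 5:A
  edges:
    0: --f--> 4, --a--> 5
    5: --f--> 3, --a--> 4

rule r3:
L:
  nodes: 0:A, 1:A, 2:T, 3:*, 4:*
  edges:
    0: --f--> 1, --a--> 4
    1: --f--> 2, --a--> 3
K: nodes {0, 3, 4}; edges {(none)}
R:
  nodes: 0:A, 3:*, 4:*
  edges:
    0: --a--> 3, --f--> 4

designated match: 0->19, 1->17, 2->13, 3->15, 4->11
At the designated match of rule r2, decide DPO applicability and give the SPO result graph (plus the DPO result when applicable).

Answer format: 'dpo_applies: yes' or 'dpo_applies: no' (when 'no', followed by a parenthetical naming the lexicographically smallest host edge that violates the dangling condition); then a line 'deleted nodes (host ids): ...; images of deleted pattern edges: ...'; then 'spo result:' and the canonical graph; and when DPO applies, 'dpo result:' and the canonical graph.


dpo_applies: yes
deleted nodes (host ids): 13, 17; images of deleted pattern edges: (17,13,f); (17,15,a); (19,11,a); (19,17,f)
spo result:
nodes: 3:O, 5:O, 7:A, 9:A, 11:A, 15:O, 19:A, 20:D, 21:A, 23:D, 24:A, 25:A
edges: (7,3,f); (7,5,a); (9,7,a); (9,7,f); (11,7,f); (11,9,a); (19,11,f); (19,25,a); (21,19,f); (21,20,a); (24,9,a); (24,23,f); (25,11,a); (25,15,f)
dpo result:
nodes: 3:O, 5:O, 7:A, 9:A, 11:A, 15:O, 19:A, 20:D, 21:A, 23:D, 24:A, 25:A
edges: (7,3,f); (7,5,a); (9,7,a); (9,7,f); (11,7,f); (11,9,a); (19,11,f); (19,25,a); (21,19,f); (21,20,a); (24,9,a); (24,23,f); (25,11,a); (25,15,f)


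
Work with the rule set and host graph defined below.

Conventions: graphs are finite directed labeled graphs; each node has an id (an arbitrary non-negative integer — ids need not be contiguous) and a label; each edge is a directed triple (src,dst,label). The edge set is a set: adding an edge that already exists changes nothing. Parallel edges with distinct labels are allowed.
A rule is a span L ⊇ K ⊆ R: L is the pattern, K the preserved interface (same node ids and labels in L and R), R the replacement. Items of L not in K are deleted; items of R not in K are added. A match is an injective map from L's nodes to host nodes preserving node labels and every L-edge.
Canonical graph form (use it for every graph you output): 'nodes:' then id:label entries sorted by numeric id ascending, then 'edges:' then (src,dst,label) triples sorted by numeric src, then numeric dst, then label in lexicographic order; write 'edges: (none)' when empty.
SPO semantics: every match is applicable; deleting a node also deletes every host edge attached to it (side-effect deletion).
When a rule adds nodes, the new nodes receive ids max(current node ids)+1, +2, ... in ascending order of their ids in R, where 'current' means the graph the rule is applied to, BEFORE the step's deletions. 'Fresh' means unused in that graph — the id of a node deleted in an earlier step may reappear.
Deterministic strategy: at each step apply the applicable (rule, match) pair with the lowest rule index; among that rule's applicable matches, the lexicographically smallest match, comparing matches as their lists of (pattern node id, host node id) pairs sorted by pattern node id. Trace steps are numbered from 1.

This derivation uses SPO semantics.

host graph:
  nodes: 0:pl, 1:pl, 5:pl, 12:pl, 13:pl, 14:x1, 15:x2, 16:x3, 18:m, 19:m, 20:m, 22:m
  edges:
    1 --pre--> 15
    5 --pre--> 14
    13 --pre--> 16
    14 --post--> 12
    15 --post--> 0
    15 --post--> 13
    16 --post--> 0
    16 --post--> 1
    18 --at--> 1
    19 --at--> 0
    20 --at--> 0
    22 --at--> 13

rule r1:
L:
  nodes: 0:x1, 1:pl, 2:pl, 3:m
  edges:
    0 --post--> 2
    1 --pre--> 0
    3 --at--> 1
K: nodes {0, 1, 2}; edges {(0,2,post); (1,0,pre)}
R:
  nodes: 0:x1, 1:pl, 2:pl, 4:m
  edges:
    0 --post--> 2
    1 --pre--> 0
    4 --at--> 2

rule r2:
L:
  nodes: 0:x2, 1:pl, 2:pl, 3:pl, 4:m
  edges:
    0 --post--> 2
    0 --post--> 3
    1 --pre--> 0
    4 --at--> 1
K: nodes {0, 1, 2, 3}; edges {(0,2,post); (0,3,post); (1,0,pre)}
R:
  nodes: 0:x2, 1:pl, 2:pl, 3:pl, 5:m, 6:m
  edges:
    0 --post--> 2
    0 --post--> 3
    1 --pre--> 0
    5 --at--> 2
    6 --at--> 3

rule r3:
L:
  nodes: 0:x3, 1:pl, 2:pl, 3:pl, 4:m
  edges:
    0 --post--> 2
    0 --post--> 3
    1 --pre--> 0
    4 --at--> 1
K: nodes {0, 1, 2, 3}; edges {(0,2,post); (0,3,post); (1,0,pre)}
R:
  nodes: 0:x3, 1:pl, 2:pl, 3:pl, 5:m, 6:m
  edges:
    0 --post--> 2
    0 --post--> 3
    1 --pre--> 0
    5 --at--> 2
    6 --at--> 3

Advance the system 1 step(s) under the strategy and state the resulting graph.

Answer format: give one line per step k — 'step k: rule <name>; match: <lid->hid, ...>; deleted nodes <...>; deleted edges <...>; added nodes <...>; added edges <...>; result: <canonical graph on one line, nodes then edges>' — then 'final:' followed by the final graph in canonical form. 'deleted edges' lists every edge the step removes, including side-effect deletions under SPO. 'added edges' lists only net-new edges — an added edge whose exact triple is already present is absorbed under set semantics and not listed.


step 1: rule r2; match: 0->15, 1->1, 2->0, 3->13, 4->18; deleted nodes 18; deleted edges (18,1,at); added nodes 23, 24; added edges (23,0,at); (24,13,at); result: nodes: 0:pl, 1:pl, 5:pl, 12:pl, 13:pl, 14:x1, 15:x2, 16:x3, 19:m, 20:m, 22:m, 23:m, 24:m edges: (1,15,pre); (5,14,pre); (13,16,pre); (14,12,post); (15,0,post); (15,13,post); (16,0,post); (16,1,post); (19,0,at); (20,0,at); (22,13,at); (23,0,at); (24,13,at)
final:
nodes: 0:pl, 1:pl, 5:pl, 12:pl, 13:pl, 14:x1, 15:x2, 16:x3, 19:m, 20:m, 22:m, 23:m, 24:m
edges: (1,15,pre); (5,14,pre); (13,16,pre); (14,12,post); (15,0,post); (15,13,post); (16,0,post); (16,1,post); (19,0,at); (20,0,at); (22,13,at); (23,0,at); (24,13,at)


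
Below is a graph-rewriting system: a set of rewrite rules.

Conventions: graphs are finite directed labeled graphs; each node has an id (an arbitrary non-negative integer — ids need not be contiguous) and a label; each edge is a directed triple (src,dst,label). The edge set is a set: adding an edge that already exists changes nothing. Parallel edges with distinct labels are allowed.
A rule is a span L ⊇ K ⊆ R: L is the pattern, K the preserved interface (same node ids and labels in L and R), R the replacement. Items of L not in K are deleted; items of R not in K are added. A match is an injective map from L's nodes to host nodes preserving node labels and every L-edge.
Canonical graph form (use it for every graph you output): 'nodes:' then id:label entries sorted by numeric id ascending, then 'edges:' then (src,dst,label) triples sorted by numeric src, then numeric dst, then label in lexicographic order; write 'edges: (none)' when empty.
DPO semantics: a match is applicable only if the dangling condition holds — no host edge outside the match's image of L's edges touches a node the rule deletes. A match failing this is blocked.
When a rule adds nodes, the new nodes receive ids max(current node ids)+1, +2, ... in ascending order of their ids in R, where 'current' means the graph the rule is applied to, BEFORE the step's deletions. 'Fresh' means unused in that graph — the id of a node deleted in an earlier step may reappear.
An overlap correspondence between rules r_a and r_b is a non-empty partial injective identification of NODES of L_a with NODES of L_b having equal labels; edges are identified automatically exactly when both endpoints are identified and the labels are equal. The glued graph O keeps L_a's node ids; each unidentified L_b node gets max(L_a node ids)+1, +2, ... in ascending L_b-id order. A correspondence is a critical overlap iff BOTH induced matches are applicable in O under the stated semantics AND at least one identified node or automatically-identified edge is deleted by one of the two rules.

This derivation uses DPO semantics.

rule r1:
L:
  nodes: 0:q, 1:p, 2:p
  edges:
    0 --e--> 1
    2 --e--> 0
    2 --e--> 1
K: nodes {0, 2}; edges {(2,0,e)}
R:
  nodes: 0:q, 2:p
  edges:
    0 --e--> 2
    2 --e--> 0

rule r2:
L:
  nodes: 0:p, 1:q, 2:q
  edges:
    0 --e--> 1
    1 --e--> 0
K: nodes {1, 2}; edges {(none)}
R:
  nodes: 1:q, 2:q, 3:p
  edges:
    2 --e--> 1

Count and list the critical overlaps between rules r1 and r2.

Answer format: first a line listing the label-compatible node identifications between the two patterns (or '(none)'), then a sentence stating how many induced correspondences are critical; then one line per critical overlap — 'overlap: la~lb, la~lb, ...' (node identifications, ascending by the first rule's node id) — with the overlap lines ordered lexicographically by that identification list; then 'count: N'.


label-compatible node identifications between L(r1) and L(r2): 0~1, 0~2, 1~0, 2~0
0 of the induced correspondences are critical overlaps of r1 and r2.
count: 0


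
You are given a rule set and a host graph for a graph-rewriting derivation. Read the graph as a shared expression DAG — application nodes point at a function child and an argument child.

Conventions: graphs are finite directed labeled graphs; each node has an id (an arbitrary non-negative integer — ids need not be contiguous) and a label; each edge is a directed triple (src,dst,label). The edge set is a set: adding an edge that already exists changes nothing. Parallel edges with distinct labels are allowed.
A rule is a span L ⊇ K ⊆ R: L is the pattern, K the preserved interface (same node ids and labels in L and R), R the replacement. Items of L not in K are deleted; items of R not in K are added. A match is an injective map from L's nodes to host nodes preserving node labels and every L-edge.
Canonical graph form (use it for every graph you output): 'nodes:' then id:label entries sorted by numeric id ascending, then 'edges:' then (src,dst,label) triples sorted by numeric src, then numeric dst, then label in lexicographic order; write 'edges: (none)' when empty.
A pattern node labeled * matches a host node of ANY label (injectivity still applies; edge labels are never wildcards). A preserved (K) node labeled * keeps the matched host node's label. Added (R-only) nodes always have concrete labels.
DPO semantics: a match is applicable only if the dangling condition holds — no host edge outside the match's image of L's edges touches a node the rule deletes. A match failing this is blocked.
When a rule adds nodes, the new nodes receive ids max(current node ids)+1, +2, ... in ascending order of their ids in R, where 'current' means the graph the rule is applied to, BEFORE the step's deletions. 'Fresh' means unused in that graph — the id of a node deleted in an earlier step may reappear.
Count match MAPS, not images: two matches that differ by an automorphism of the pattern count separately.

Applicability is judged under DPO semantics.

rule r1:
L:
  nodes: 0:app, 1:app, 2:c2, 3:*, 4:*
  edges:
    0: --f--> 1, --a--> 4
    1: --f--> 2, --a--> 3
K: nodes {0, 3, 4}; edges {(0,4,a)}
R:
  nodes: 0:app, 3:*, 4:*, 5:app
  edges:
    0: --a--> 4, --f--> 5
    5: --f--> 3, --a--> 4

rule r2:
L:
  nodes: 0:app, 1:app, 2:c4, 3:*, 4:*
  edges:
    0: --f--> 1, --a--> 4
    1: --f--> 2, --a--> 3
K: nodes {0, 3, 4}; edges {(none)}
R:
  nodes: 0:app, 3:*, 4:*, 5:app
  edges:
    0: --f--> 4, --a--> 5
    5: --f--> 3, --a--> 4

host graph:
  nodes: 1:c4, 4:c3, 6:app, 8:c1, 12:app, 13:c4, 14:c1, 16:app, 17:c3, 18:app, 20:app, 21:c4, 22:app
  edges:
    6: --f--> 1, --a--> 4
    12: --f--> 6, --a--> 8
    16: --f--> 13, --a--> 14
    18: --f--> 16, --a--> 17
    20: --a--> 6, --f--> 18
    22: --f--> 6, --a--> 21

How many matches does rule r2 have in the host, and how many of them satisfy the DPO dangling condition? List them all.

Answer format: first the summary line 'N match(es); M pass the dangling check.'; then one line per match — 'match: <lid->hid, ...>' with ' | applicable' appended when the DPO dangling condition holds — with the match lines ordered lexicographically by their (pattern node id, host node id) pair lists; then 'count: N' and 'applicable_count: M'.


3 match(es); 1 pass the dangling check.
match: 0->12, 1->6, 2->1, 3->4, 4->8
match: 0->18, 1->16, 2->13, 3->14, 4->17 | applicable
match: 0->22, 1->6, 2->1, 3->4, 4->21
count: 3
applicable_count: 1


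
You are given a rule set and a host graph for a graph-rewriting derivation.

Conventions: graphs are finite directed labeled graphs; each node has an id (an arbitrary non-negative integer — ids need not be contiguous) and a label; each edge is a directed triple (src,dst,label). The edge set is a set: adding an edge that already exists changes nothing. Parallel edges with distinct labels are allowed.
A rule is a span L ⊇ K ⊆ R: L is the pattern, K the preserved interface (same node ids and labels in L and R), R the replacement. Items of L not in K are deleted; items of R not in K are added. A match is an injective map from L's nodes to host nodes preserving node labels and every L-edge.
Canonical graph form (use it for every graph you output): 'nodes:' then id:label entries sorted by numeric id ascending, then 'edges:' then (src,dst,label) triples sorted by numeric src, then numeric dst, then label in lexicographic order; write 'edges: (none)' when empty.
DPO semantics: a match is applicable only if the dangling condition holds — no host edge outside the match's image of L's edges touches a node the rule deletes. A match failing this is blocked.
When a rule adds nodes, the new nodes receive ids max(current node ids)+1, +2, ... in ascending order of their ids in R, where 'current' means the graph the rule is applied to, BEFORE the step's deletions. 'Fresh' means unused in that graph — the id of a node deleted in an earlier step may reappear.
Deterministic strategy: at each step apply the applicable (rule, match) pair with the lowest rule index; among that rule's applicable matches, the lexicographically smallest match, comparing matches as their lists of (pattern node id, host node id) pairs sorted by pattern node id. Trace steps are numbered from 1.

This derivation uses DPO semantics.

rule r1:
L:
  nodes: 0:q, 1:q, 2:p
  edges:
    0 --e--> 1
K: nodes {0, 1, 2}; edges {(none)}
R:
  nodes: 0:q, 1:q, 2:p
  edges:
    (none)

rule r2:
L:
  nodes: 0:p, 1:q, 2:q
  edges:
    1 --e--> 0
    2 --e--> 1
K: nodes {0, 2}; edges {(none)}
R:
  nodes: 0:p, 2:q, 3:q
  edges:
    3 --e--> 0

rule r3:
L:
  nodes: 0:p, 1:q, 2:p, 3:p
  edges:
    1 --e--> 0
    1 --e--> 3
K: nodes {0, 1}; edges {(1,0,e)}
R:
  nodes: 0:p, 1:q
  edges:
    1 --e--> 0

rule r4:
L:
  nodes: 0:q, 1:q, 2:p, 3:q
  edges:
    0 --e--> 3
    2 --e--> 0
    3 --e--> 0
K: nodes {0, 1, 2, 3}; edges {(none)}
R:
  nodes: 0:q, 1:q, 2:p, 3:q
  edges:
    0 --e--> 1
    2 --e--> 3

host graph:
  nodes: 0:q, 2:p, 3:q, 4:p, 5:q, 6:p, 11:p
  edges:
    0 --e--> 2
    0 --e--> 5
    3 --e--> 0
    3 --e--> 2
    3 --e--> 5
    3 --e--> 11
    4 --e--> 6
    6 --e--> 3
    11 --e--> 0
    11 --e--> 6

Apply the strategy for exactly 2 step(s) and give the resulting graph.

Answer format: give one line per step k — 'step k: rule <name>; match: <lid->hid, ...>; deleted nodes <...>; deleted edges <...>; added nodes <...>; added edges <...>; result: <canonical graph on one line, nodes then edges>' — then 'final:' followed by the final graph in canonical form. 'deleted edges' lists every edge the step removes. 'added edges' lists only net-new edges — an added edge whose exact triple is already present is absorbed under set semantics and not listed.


step 1: rule r1; match: 0->0, 1->5, 2->2; deleted nodes (none); deleted edges (0,5,e); added nodes (none); added edges (none); result: nodes: 0:q, 2:p, 3:q, 4:p, 5:q, 6:p, 11:p edges: (0,2,e); (3,0,e); (3,2,e); (3,5,e); (3,11,e); (4,6,e); (6,3,e); (11,0,e); (11,6,e)
step 2: rule r1; match: 0->3, 1->0, 2->2; deleted nodes (none); deleted edges (3,0,e); added nodes (none); added edges (none); result: nodes: 0:q, 2:p, 3:q, 4:p, 5:q, 6:p, 11:p edges: (0,2,e); (3,2,e); (3,5,e); (3,11,e); (4,6,e); (6,3,e); (11,0,e); (11,6,e)
final:
nodes: 0:q, 2:p, 3:q, 4:p, 5:q, 6:p, 11:p
edges: (0,2,e); (3,2,e); (3,5,e); (3,11,e); (4,6,e); (6,3,e); (11,0,e); (11,6,e)


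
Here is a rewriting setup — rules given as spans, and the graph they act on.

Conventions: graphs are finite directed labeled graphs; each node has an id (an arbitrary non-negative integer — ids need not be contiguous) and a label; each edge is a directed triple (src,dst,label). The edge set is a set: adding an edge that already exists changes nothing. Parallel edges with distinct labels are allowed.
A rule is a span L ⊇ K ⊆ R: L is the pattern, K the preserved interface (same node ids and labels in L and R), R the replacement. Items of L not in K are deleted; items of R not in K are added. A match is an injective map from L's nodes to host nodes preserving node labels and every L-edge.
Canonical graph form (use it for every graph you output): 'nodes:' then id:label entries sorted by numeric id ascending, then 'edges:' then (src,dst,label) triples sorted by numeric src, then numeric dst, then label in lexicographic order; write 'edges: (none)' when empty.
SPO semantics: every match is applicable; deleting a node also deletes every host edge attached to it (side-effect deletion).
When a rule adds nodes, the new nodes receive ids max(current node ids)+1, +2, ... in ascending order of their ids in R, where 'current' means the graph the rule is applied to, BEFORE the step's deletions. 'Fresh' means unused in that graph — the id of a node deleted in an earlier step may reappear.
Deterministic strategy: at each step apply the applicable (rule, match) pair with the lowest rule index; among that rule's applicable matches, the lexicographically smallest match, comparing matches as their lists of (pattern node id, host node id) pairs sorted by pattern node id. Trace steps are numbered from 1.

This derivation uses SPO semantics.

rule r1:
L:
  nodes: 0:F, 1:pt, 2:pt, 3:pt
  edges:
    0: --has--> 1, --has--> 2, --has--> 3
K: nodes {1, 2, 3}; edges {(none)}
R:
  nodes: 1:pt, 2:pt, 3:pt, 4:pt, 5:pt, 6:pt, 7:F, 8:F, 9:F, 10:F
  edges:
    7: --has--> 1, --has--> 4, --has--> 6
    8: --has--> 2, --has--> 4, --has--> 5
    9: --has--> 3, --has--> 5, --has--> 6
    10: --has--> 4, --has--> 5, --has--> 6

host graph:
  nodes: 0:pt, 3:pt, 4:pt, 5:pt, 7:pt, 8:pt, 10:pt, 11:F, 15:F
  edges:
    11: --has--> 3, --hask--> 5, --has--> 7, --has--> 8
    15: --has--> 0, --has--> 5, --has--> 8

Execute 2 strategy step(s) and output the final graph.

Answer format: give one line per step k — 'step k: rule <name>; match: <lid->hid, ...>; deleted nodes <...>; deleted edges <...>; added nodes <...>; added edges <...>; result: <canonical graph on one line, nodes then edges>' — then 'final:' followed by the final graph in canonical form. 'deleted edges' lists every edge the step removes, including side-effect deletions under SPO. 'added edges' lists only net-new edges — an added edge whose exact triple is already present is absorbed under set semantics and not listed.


step 1: rule r1; match: 0->11, 1->3, 2->7, 3->8; deleted nodes 11; deleted edges (11,3,has); (11,5,hask); (11,7,has); (11,8,has); added nodes 16, 17, 18, 19, 20, 21, 22; added edges (19,3,has); (19,16,has); (19,18,has); (20,7,has); (20,16,has); (20,17,has); (21,8,has); (21,17,has); (21,18,has); (22,16,has); (22,17,has); (22,18,has); result: nodes: 0:pt, 3:pt, 4:pt, 5:pt, 7:pt, 8:pt, 10:pt, 15:F, 16:pt, 17:pt, 18:pt, 19:F, 20:F, 21:F, 22:F edges: (15,0,has); (15,5,has); (15,8,has); (19,3,has); (19,16,has); (19,18,has); (20,7,has); (20,16,has); (20,17,has); (21,8,has); (21,17,has); (21,18,has); (22,16,has); (22,17,has); (22,18,has)
step 2: rule r1; match: 0->15, 1->0, 2->5, 3->8; deleted nodes 15; deleted edges (15,0,has); (15,5,has); (15,8,has); added nodes 23, 24, 25, 26, 27, 28, 29; added edges (26,0,has); (26,23,has); (26,25,has); (27,5,has); (27,23,has); (27,24,has); (28,8,has); (28,24,has); (28,25,has); (29,23,has); (29,24,has); (29,25,has); result: nodes: 0:pt, 3:pt, 4:pt, 5:pt, 7:pt, 8:pt, 10:pt, 16:pt, 17:pt, 18:pt, 19:F, 20:F, 21:F, 22:F, 23:pt, 24:pt, 25:pt, 26:F, 27:F, 28:F, 29:F edges: (19,3,has); (19,16,has); (19,18,has); (20,7,has); (20,16,has); (20,17,has); (21,8,has); (21,17,has); (21,18,has); (22,16,has); (22,17,has); (22,18,has); (26,0,has); (26,23,has); (26,25,has); (27,5,has); (27,23,has); (27,24,has); (28,8,has); (28,24,has); (28,25,has); (29,23,has); (29,24,has); (29,25,has)
final:
nodes: 0:pt, 3:pt, 4:pt, 5:pt, 7:pt, 8:pt, 10:pt, 16:pt, 17:pt, 18:pt, 19:F, 20:F, 21:F, 22:F, 23:pt, 24:pt, 25:pt, 26:F, 27:F, 28:F, 29:F
edges: (19,3,has); (19,16,has); (19,18,has); (20,7,has); (20,16,has); (20,17,has); (21,8,has); (21,17,has); (21,18,has); (22,16,has); (22,17,has); (22,18,has); (26,0,has); (26,23,has); (26,25,has); (27,5,has); (27,23,has); (27,24,has); (28,8,has); (28,24,has); (28,25,has); (29,23,has); (29,24,has); (29,25,has)


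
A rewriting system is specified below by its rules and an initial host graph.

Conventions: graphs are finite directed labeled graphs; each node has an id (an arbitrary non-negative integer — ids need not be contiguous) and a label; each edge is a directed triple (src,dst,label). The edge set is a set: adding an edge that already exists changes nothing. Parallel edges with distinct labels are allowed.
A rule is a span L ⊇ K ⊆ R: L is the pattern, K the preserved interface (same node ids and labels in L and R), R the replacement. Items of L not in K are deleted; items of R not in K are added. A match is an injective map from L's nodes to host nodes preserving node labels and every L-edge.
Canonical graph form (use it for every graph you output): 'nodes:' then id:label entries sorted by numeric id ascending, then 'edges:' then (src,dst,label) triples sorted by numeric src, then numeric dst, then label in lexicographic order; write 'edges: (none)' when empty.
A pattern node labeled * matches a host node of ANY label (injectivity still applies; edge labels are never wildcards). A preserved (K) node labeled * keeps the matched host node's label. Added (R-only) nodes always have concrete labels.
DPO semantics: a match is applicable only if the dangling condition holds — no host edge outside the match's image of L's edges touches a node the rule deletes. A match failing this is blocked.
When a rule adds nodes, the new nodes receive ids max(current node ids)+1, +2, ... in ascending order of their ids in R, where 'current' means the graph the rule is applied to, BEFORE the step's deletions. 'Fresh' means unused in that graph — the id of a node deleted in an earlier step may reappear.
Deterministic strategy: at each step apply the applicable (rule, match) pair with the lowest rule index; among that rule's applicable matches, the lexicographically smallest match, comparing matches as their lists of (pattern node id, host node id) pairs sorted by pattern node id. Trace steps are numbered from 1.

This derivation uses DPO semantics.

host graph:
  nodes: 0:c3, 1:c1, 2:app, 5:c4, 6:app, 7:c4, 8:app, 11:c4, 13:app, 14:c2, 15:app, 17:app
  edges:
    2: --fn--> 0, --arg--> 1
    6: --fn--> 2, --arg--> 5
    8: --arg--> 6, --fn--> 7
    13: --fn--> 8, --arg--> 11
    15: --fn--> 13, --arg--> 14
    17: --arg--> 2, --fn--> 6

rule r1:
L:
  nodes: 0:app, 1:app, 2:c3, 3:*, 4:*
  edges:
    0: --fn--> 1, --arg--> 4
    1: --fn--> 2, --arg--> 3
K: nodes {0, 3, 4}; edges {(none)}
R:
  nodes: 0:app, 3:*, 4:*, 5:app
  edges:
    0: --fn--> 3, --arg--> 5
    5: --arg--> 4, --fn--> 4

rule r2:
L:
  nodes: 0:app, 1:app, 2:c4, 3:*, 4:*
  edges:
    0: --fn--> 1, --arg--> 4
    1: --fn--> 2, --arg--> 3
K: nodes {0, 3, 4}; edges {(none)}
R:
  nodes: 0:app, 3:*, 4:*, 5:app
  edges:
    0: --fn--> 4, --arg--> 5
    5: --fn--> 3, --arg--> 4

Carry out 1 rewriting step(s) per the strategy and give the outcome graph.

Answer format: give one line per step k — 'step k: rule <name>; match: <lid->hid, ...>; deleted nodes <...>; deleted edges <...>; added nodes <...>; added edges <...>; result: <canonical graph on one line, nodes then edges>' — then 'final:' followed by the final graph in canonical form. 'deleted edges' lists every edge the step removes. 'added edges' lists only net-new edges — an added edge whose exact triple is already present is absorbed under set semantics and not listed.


step 1: rule r2; match: 0->13, 1->8, 2->7, 3->6, 4->11; deleted nodes 7, 8; deleted edges (8,6,arg); (8,7,fn); (13,8,fn); (13,11,arg); added nodes 18; added edges (13,11,fn); (13,18,arg); (18,6,fn); (18,11,arg); result: nodes: 0:c3, 1:c1, 2:app, 5:c4, 6:app, 11:c4, 13:app, 14:c2, 15:app, 17:app, 18:app edges: (2,0,fn); (2,1,arg); (6,2,fn); (6,5,arg); (13,11,fn); (13,18,arg); (15,13,fn); (15,14,arg); (17,2,arg); (17,6,fn); (18,6,fn); (18,11,arg)
final:
nodes: 0:c3, 1:c1, 2:app, 5:c4, 6:app, 11:c4, 13:app, 14:c2, 15:app, 17:app, 18:app
edges: (2,0,fn); (2,1,arg); (6,2,fn); (6,5,arg); (13,11,fn); (13,18,arg); (15,13,fn); (15,14,arg); (17,2,arg); (17,6,fn); (18,6,fn); (18,11,arg)
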